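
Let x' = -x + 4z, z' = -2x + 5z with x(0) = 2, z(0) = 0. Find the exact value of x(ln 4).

-112

A = [[-1,4],[-2,5]]; eigenvalues λ = 1, 3.
Eigenvectors: (-2,-1) for λ=1, (1,1) for λ=3.
From the initial condition, c_1 = -2, c_2 = -2.
x(ln 4) = (-2)(4^1)(-2) + (-2)(4^3)(1) = -112.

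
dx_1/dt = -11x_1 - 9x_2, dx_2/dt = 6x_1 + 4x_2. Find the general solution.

Coefficient matrix A = [[-11, -9], [6, 4]].
Characteristic polynomial det(A - λI) = λ^2 + 7λ + 10 = 0.
Eigenvalues λ = -5, -2.
For λ=-5: (A-λI) row 1 is [-6, -9], so an eigenvector is (-3, 2).
For λ=-2: (A-λI) row 1 is [-9, -9], so an eigenvector is (1, -1).
General solution: c_1e^(-5t)(-3,2) + c_2e^(-2t)(1,-1).

x_1(t) = -3c_1e^(-5t) + c_2e^(-2t), x_2(t) = 2c_1e^(-5t) - c_2e^(-2t)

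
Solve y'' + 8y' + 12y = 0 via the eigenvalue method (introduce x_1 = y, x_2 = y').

y(t) = K_1e^(-2t) + K_2e^(-6t)

Let x_1 = y, x_2 = y'. Then x_1' = x_2 and x_2' = -12x_1 - 8x_2.
A = [[0,1],[-12,-8]]; det(A-λI) = λ^2 + 8λ + 12.
Eigenvalues λ = -2, -6 with eigenvectors (1,-2), (1,-6).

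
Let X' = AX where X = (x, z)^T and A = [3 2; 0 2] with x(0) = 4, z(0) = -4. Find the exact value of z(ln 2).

-16

A = [[3,2],[0,2]]; eigenvalues λ = 2, 3.
Eigenvectors: (2,-1) for λ=2, (-1,0) for λ=3.
From the initial condition, c_1 = 4, c_2 = 4.
z(ln 2) = (4)(2^2)(-1) + (4)(2^3)(0) = -16.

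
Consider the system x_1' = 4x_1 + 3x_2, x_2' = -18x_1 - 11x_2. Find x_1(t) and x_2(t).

Coefficient matrix A = [[4, 3], [-18, -11]].
Characteristic polynomial det(A - λI) = λ^2 + 7λ + 10 = 0.
Eigenvalues λ = -2, -5.
For λ=-2: (A-λI) row 1 is [6, 3], so an eigenvector is (1, -2).
For λ=-5: (A-λI) row 1 is [9, 3], so an eigenvector is (1, -3).
General solution: K_1e^(-2t)(1,-2) + K_2e^(-5t)(1,-3).

x_1(t) = K_1e^(-2t) + K_2e^(-5t), x_2(t) = -2K_1e^(-2t) - 3K_2e^(-5t)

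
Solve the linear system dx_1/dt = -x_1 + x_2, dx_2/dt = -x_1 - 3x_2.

Coefficient matrix A = [[-1, 1], [-1, -3]].
Characteristic polynomial det(A - λI) = λ^2 + 4λ + 4 = 0.
Single eigenvalue λ = -2 with algebraic multiplicity 2.
Eigenvector v = (-1,1); generalized eigenvector w with (A-λI)w=v is (-2,1).
General solution: e^(-2t)[C_1·v + C_2·(t·v + w)].

x_1(t) = -C_1e^(-2t) - C_2te^(-2t) - 2C_2e^(-2t), x_2(t) = C_1e^(-2t) + C_2te^(-2t) + C_2e^(-2t)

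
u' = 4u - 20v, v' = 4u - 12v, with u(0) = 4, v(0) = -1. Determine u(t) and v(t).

Coefficient matrix A = [[4, -20], [4, -12]].
Characteristic polynomial det(A - λI) = λ^2 + 8λ + 32 = 0.
Eigenvalues λ = -4 ± 4i (complex conjugate pair).
For λ=-4+4i: an eigenvector is (-2,-1) - i(1,0) = (-2 - i, -1).
A real fundamental pair from Re and Im of e^((-4+4i)t)v: X_1 = e^(-4t)(cos(4t)·(-2,-1) + sin(4t)·(1,0)), X_2 = e^(-4t)(sin(4t)·(-2,-1) - cos(4t)·(1,0)).
General solution: C_1X_1 + C_2X_2.
Applying u(0)=4, v(0)=-1 gives C_1=1, C_2=-6.

u(t) = 13e^(-4t)sin(4t) + 4e^(-4t)cos(4t), v(t) = 6e^(-4t)sin(4t) - e^(-4t)cos(4t)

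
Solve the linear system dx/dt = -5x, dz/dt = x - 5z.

x(t) = -C_2e^(-5t), z(t) = -C_1e^(-5t) - C_2te^(-5t) - 3C_2e^(-5t)

Coefficient matrix A = [[-5, 0], [1, -5]].
Characteristic polynomial det(A - λI) = λ^2 + 10λ + 25 = 0.
Single eigenvalue λ = -5 with algebraic multiplicity 2.
Eigenvector v = (0,-1); generalized eigenvector w with (A-λI)w=v is (-1,-3).
General solution: e^(-5t)[C_1·v + C_2·(t·v + w)].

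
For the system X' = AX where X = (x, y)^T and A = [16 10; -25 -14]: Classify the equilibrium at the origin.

A = [[16,10],[-25,-14]]; det(A-λI) = λ^2 - 2λ + 26.
λ = 1 ± 5i: positive real part.

unstable spiral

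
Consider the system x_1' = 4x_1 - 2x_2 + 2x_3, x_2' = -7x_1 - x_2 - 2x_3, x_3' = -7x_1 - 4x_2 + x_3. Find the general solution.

Coefficient matrix A = [[4, -2, 2], [-7, -1, -2], [-7, -4, 1]].
det(A - λI) = 0 gives eigenvalues λ = 4, -3, 3.
For λ=4: eigenvector (1,-1,-1).
For λ=-3: eigenvector (0,1,1).
For λ=3: eigenvector (-2,2,3).
General solution: K_1e^(4t)(1,-1,-1) + K_2e^(-3t)(0,1,1) + K_3e^(3t)(-2,2,3).

x_1(t) = K_1e^(4t) - 2K_3e^(3t), x_2(t) = -K_1e^(4t) + K_2e^(-3t) + 2K_3e^(3t), x_3(t) = -K_1e^(4t) + K_2e^(-3t) + 3K_3e^(3t)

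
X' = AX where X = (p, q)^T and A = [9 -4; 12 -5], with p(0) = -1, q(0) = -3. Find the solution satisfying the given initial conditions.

Coefficient matrix A = [[9, -4], [12, -5]].
Characteristic polynomial det(A - λI) = λ^2 - 4λ + 3 = 0.
Eigenvalues λ = 1, 3.
For λ=1: (A-λI) row 1 is [8, -4], so an eigenvector is (-1, -2).
For λ=3: (A-λI) row 1 is [6, -4], so an eigenvector is (-2, -3).
General solution: c_1e^(t)(-1,-2) + c_2e^(3t)(-2,-3).
Applying p(0)=-1, q(0)=-3 gives c_1=3, c_2=-1.

p(t) = 2e^(3t) - 3e^(t), q(t) = 3e^(3t) - 6e^(t)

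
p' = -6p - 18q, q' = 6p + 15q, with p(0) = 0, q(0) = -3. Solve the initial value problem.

Coefficient matrix A = [[-6, -18], [6, 15]].
Characteristic polynomial det(A - λI) = λ^2 - 9λ + 18 = 0.
Eigenvalues λ = 3, 6.
For λ=3: (A-λI) row 1 is [-9, -18], so an eigenvector is (2, -1).
For λ=6: (A-λI) row 1 is [-12, -18], so an eigenvector is (-3, 2).
General solution: C_1e^(3t)(2,-1) + C_2e^(6t)(-3,2).
Applying p(0)=0, q(0)=-3 gives C_1=-9, C_2=-6.

p(t) = 18e^(6t) - 18e^(3t), q(t) = -12e^(6t) + 9e^(3t)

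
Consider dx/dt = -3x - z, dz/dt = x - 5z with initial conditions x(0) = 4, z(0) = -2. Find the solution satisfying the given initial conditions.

x(t) = 6te^(-4t) + 4e^(-4t), z(t) = 6te^(-4t) - 2e^(-4t)

Coefficient matrix A = [[-3, -1], [1, -5]].
Characteristic polynomial det(A - λI) = λ^2 + 8λ + 16 = 0.
Single eigenvalue λ = -4 with algebraic multiplicity 2.
Eigenvector v = (1,1); generalized eigenvector w with (A-λI)w=v is (-2,-3).
General solution: e^(-4t)[c_1·v + c_2·(t·v + w)].
Applying x(0)=4, z(0)=-2 gives c_1=16, c_2=6.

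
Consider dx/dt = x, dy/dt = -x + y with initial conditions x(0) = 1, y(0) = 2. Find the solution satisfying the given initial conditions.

x(t) = e^(t), y(t) = -te^(t) + 2e^(t)

Coefficient matrix A = [[1, 0], [-1, 1]].
Characteristic polynomial det(A - λI) = λ^2 - 2λ + 1 = 0.
Single eigenvalue λ = 1 with algebraic multiplicity 2.
Eigenvector v = (0,-1); generalized eigenvector w with (A-λI)w=v is (1,1).
General solution: e^(t)[K_1·v + K_2·(t·v + w)].
Applying x(0)=1, y(0)=2 gives K_1=-1, K_2=1.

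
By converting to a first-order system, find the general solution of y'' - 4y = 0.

y(t) = C_1e^(-2t) + C_2e^(2t)

Let x_1 = y, x_2 = y'. Then x_1' = x_2 and x_2' = 4x_1.
A = [[0,1],[4,0]]; det(A-λI) = λ^2 - 4.
Eigenvalues λ = -2, 2 with eigenvectors (1,-2), (1,2).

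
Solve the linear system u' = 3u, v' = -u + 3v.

Coefficient matrix A = [[3, 0], [-1, 3]].
Characteristic polynomial det(A - λI) = λ^2 - 6λ + 9 = 0.
Single eigenvalue λ = 3 with algebraic multiplicity 2.
Eigenvector v = (0,-1); generalized eigenvector w with (A-λI)w=v is (1,0).
General solution: e^(3t)[K_1·v + K_2·(t·v + w)].

u(t) = K_2e^(3t), v(t) = -K_1e^(3t) - K_2te^(3t)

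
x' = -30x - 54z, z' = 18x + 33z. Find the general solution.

Coefficient matrix A = [[-30, -54], [18, 33]].
Characteristic polynomial det(A - λI) = λ^2 - 3λ - 18 = 0.
Eigenvalues λ = -3, 6.
For λ=-3: (A-λI) row 1 is [-27, -54], so an eigenvector is (-2, 1).
For λ=6: (A-λI) row 1 is [-36, -54], so an eigenvector is (3, -2).
General solution: c_1e^(-3t)(-2,1) + c_2e^(6t)(3,-2).

x(t) = -2c_1e^(-3t) + 3c_2e^(6t), z(t) = c_1e^(-3t) - 2c_2e^(6t)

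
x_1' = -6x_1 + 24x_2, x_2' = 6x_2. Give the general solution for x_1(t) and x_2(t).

x_1(t) = K_1e^(-6t) + 2K_2e^(6t), x_2(t) = K_2e^(6t)

Coefficient matrix A = [[-6, 24], [0, 6]].
Characteristic polynomial det(A - λI) = λ^2 - 36 = 0.
Eigenvalues λ = -6, 6.
For λ=-6: (A-λI) row 1 is [0, 24], so an eigenvector is (1, 0).
For λ=6: (A-λI) row 1 is [-12, 24], so an eigenvector is (2, 1).
General solution: K_1e^(-6t)(1,0) + K_2e^(6t)(2,1).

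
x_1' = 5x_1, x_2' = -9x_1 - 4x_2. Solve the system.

x_1(t) = C_2e^(5t), x_2(t) = C_1e^(-4t) - C_2e^(5t)

Coefficient matrix A = [[5, 0], [-9, -4]].
Characteristic polynomial det(A - λI) = λ^2 - λ - 20 = 0.
Eigenvalues λ = -4, 5.
For λ=-4: (A-λI) row 1 is [9, 0], so an eigenvector is (0, 1).
For λ=5: (A-λI) row 2 is [-9, -9], so an eigenvector is (1, -1).
General solution: C_1e^(-4t)(0,1) + C_2e^(5t)(1,-1).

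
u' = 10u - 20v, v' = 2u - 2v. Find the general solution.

Coefficient matrix A = [[10, -20], [2, -2]].
Characteristic polynomial det(A - λI) = λ^2 - 8λ + 20 = 0.
Eigenvalues λ = 4 ± 2i (complex conjugate pair).
For λ=4+2i: an eigenvector is (3,1) - i(-1,0) = (3 + i, 1).
A real fundamental pair from Re and Im of e^((4+2i)t)v: X_1 = e^(4t)(cos(2t)·(3,1) + sin(2t)·(-1,0)), X_2 = e^(4t)(sin(2t)·(3,1) - cos(2t)·(-1,0)).
General solution: c_1X_1 + c_2X_2.

u(t) = -c_1e^(4t)sin(2t) + 3c_1e^(4t)cos(2t) + 3c_2e^(4t)sin(2t) + c_2e^(4t)cos(2t), v(t) = c_1e^(4t)cos(2t) + c_2e^(4t)sin(2t)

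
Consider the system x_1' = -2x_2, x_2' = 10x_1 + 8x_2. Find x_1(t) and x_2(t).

Coefficient matrix A = [[0, -2], [10, 8]].
Characteristic polynomial det(A - λI) = λ^2 - 8λ + 20 = 0.
Eigenvalues λ = 4 ± 2i (complex conjugate pair).
For λ=4+2i: an eigenvector is (1,-2) - i(0,1) = (1, -2 - i).
A real fundamental pair from Re and Im of e^((4+2i)t)v: X_1 = e^(4t)(cos(2t)·(1,-2) + sin(2t)·(0,1)), X_2 = e^(4t)(sin(2t)·(1,-2) - cos(2t)·(0,1)).
General solution: K_1X_1 + K_2X_2.

x_1(t) = K_1e^(4t)cos(2t) + K_2e^(4t)sin(2t), x_2(t) = K_1e^(4t)sin(2t) - 2K_1e^(4t)cos(2t) - 2K_2e^(4t)sin(2t) - K_2e^(4t)cos(2t)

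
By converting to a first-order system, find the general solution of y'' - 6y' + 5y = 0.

y(t) = C_1e^(t) + C_2e^(5t)

Let x_1 = y, x_2 = y'. Then x_1' = x_2 and x_2' = -5x_1 + 6x_2.
A = [[0,1],[-5,6]]; det(A-λI) = λ^2 - 6λ + 5.
Eigenvalues λ = 1, 5 with eigenvectors (1,1), (1,5).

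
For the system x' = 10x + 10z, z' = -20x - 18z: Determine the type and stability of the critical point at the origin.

stable spiral

A = [[10,10],[-20,-18]]; det(A-λI) = λ^2 + 8λ + 20.
λ = -4 ± 2i: negative real part.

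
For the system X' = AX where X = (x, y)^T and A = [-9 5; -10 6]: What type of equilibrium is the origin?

A = [[-9,5],[-10,6]]; det(A-λI) = λ^2 + 3λ - 4.
λ = -4, 1: opposite signs.

saddle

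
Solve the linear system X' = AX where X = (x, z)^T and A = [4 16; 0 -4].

Coefficient matrix A = [[4, 16], [0, -4]].
Characteristic polynomial det(A - λI) = λ^2 - 16 = 0.
Eigenvalues λ = 4, -4.
For λ=4: (A-λI) row 1 is [0, 16], so an eigenvector is (1, 0).
For λ=-4: (A-λI) row 1 is [8, 16], so an eigenvector is (-2, 1).
General solution: K_1e^(4t)(1,0) + K_2e^(-4t)(-2,1).

x(t) = K_1e^(4t) - 2K_2e^(-4t), z(t) = K_2e^(-4t)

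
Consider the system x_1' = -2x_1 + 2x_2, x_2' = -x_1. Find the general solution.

Coefficient matrix A = [[-2, 2], [-1, 0]].
Characteristic polynomial det(A - λI) = λ^2 + 2λ + 2 = 0.
Eigenvalues λ = -1 ± i (complex conjugate pair).
For λ=-1+i: an eigenvector is (-1,0) - i(1,1) = (-1 - i, 0 - i).
A real fundamental pair from Re and Im of e^((-1+i)t)v: X_1 = e^(-t)(cos(t)·(-1,0) + sin(t)·(1,1)), X_2 = e^(-t)(sin(t)·(-1,0) - cos(t)·(1,1)).
General solution: C_1X_1 + C_2X_2.

x_1(t) = C_1e^(-t)sin(t) - C_1e^(-t)cos(t) - C_2e^(-t)sin(t) - C_2e^(-t)cos(t), x_2(t) = C_1e^(-t)sin(t) - C_2e^(-t)cos(t)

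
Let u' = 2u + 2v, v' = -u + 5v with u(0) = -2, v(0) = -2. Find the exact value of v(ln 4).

-512

A = [[2,2],[-1,5]]; eigenvalues λ = 3, 4.
Eigenvectors: (2,1) for λ=3, (1,1) for λ=4.
From the initial condition, c_1 = 0, c_2 = -2.
v(ln 4) = (0)(4^3)(1) + (-2)(4^4)(1) = -512.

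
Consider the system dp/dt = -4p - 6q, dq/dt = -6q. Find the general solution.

Coefficient matrix A = [[-4, -6], [0, -6]].
Characteristic polynomial det(A - λI) = λ^2 + 10λ + 24 = 0.
Eigenvalues λ = -4, -6.
For λ=-4: (A-λI) row 1 is [0, -6], so an eigenvector is (-1, 0).
For λ=-6: (A-λI) row 1 is [2, -6], so an eigenvector is (-3, -1).
General solution: C_1e^(-4t)(-1,0) + C_2e^(-6t)(-3,-1).

p(t) = -C_1e^(-4t) - 3C_2e^(-6t), q(t) = -C_2e^(-6t)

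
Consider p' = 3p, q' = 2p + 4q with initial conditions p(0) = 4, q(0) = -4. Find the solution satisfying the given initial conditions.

p(t) = 4e^(3t), q(t) = 4e^(4t) - 8e^(3t)

Coefficient matrix A = [[3, 0], [2, 4]].
Characteristic polynomial det(A - λI) = λ^2 - 7λ + 12 = 0.
Eigenvalues λ = 3, 4.
For λ=3: (A-λI) row 2 is [2, 1], so an eigenvector is (-1, 2).
For λ=4: (A-λI) row 1 is [-1, 0], so an eigenvector is (0, 1).
General solution: c_1e^(3t)(-1,2) + c_2e^(4t)(0,1).
Applying p(0)=4, q(0)=-4 gives c_1=-4, c_2=4.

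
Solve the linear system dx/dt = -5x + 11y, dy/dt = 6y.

Coefficient matrix A = [[-5, 11], [0, 6]].
Characteristic polynomial det(A - λI) = λ^2 - λ - 30 = 0.
Eigenvalues λ = -5, 6.
For λ=-5: (A-λI) row 1 is [0, 11], so an eigenvector is (1, 0).
For λ=6: (A-λI) row 1 is [-11, 11], so an eigenvector is (-1, -1).
General solution: c_1e^(-5t)(1,0) + c_2e^(6t)(-1,-1).

x(t) = c_1e^(-5t) - c_2e^(6t), y(t) = -c_2e^(6t)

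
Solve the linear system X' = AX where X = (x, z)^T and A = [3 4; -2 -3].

Coefficient matrix A = [[3, 4], [-2, -3]].
Characteristic polynomial det(A - λI) = λ^2 - 1 = 0.
Eigenvalues λ = 1, -1.
For λ=1: (A-λI) row 1 is [2, 4], so an eigenvector is (2, -1).
For λ=-1: (A-λI) row 1 is [4, 4], so an eigenvector is (1, -1).
General solution: c_1e^(t)(2,-1) + c_2e^(-t)(1,-1).

x(t) = 2c_1e^(t) + c_2e^(-t), z(t) = -c_1e^(t) - c_2e^(-t)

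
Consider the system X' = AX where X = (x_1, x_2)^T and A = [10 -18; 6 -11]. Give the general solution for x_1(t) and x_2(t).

Coefficient matrix A = [[10, -18], [6, -11]].
Characteristic polynomial det(A - λI) = λ^2 + λ - 2 = 0.
Eigenvalues λ = -2, 1.
For λ=-2: (A-λI) row 1 is [12, -18], so an eigenvector is (3, 2).
For λ=1: (A-λI) row 1 is [9, -18], so an eigenvector is (2, 1).
General solution: c_1e^(-2t)(3,2) + c_2e^(t)(2,1).

x_1(t) = 3c_1e^(-2t) + 2c_2e^(t), x_2(t) = 2c_1e^(-2t) + c_2e^(t)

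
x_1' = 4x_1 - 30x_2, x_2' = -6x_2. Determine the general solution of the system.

x_1(t) = 3C_1e^(-6t) + C_2e^(4t), x_2(t) = C_1e^(-6t)

Coefficient matrix A = [[4, -30], [0, -6]].
Characteristic polynomial det(A - λI) = λ^2 + 2λ - 24 = 0.
Eigenvalues λ = -6, 4.
For λ=-6: (A-λI) row 1 is [10, -30], so an eigenvector is (3, 1).
For λ=4: (A-λI) row 1 is [0, -30], so an eigenvector is (1, 0).
General solution: C_1e^(-6t)(3,1) + C_2e^(4t)(1,0).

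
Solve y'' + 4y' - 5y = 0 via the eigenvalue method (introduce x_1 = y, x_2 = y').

y(t) = C_1e^(t) + C_2e^(-5t)

Let x_1 = y, x_2 = y'. Then x_1' = x_2 and x_2' = 5x_1 - 4x_2.
A = [[0,1],[5,-4]]; det(A-λI) = λ^2 + 4λ - 5.
Eigenvalues λ = 1, -5 with eigenvectors (1,1), (1,-5).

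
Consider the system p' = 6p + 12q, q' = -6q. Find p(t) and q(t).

Coefficient matrix A = [[6, 12], [0, -6]].
Characteristic polynomial det(A - λI) = λ^2 - 36 = 0.
Eigenvalues λ = 6, -6.
For λ=6: (A-λI) row 1 is [0, 12], so an eigenvector is (-1, 0).
For λ=-6: (A-λI) row 1 is [12, 12], so an eigenvector is (-1, 1).
General solution: C_1e^(6t)(-1,0) + C_2e^(-6t)(-1,1).

p(t) = -C_1e^(6t) - C_2e^(-6t), q(t) = C_2e^(-6t)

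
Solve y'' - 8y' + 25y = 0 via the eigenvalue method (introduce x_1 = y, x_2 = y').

y(t) = C_1e^(4t)cos(3t) + C_2e^(4t)sin(3t)

Let x_1 = y, x_2 = y'. Then x_1' = x_2 and x_2' = -25x_1 + 8x_2.
A = [[0,1],[-25,8]]; det(A-λI) = λ^2 - 8λ + 25.
Eigenvalues λ = 4 ± 3i.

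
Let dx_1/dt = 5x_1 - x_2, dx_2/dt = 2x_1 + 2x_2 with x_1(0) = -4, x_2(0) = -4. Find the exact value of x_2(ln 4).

-1024

A = [[5,-1],[2,2]]; eigenvalues λ = 3, 4.
Eigenvectors: (1,2) for λ=3, (-1,-1) for λ=4.
From the initial condition, c_1 = 0, c_2 = 4.
x_2(ln 4) = (0)(4^3)(2) + (4)(4^4)(-1) = -1024.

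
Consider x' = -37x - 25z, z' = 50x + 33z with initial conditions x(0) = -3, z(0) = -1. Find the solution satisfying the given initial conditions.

Coefficient matrix A = [[-37, -25], [50, 33]].
Characteristic polynomial det(A - λI) = λ^2 + 4λ + 29 = 0.
Eigenvalues λ = -2 ± 5i (complex conjugate pair).
For λ=-2+5i: an eigenvector is (2,-3) - i(1,-1) = (2 - i, -3 + i).
A real fundamental pair from Re and Im of e^((-2+5i)t)v: X_1 = e^(-2t)(cos(5t)·(2,-3) + sin(5t)·(1,-1)), X_2 = e^(-2t)(sin(5t)·(2,-3) - cos(5t)·(1,-1)).
General solution: K_1X_1 + K_2X_2.
Applying x(0)=-3, z(0)=-1 gives K_1=4, K_2=11.

x(t) = 26e^(-2t)sin(5t) - 3e^(-2t)cos(5t), z(t) = -37e^(-2t)sin(5t) - e^(-2t)cos(5t)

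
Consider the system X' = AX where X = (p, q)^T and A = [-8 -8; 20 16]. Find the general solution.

Coefficient matrix A = [[-8, -8], [20, 16]].
Characteristic polynomial det(A - λI) = λ^2 - 8λ + 32 = 0.
Eigenvalues λ = 4 ± 4i (complex conjugate pair).
For λ=4+4i: an eigenvector is (-1,1) - i(1,-2) = (-1 - i, 1 + 2i).
A real fundamental pair from Re and Im of e^((4+4i)t)v: X_1 = e^(4t)(cos(4t)·(-1,1) + sin(4t)·(1,-2)), X_2 = e^(4t)(sin(4t)·(-1,1) - cos(4t)·(1,-2)).
General solution: K_1X_1 + K_2X_2.

p(t) = K_1e^(4t)sin(4t) - K_1e^(4t)cos(4t) - K_2e^(4t)sin(4t) - K_2e^(4t)cos(4t), q(t) = -2K_1e^(4t)sin(4t) + K_1e^(4t)cos(4t) + K_2e^(4t)sin(4t) + 2K_2e^(4t)cos(4t)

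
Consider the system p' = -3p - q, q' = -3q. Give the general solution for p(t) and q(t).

Coefficient matrix A = [[-3, -1], [0, -3]].
Characteristic polynomial det(A - λI) = λ^2 + 6λ + 9 = 0.
Single eigenvalue λ = -3 with algebraic multiplicity 2.
Eigenvector v = (-1,0); generalized eigenvector w with (A-λI)w=v is (3,1).
General solution: e^(-3t)[K_1·v + K_2·(t·v + w)].

p(t) = -K_1e^(-3t) - K_2te^(-3t) + 3K_2e^(-3t), q(t) = K_2e^(-3t)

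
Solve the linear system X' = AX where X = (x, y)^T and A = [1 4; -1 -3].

x(t) = 2K_1e^(-t) + 2K_2te^(-t) + K_2e^(-t), y(t) = -K_1e^(-t) - K_2te^(-t)

Coefficient matrix A = [[1, 4], [-1, -3]].
Characteristic polynomial det(A - λI) = λ^2 + 2λ + 1 = 0.
Single eigenvalue λ = -1 with algebraic multiplicity 2.
Eigenvector v = (2,-1); generalized eigenvector w with (A-λI)w=v is (1,0).
General solution: e^(-t)[K_1·v + K_2·(t·v + w)].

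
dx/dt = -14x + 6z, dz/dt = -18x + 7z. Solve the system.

Coefficient matrix A = [[-14, 6], [-18, 7]].
Characteristic polynomial det(A - λI) = λ^2 + 7λ + 10 = 0.
Eigenvalues λ = -5, -2.
For λ=-5: (A-λI) row 1 is [-9, 6], so an eigenvector is (2, 3).
For λ=-2: (A-λI) row 1 is [-12, 6], so an eigenvector is (-1, -2).
General solution: K_1e^(-5t)(2,3) + K_2e^(-2t)(-1,-2).

x(t) = 2K_1e^(-5t) - K_2e^(-2t), z(t) = 3K_1e^(-5t) - 2K_2e^(-2t)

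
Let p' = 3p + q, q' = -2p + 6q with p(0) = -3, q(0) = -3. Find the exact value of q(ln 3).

A = [[3,1],[-2,6]]; eigenvalues λ = 4, 5.
Eigenvectors: (1,1) for λ=4, (-1,-2) for λ=5.
From the initial condition, c_1 = -3, c_2 = 0.
q(ln 3) = (-3)(3^4)(1) + (0)(3^5)(-2) = -243.

-243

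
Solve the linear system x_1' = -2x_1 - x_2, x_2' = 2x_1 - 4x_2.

Coefficient matrix A = [[-2, -1], [2, -4]].
Characteristic polynomial det(A - λI) = λ^2 + 6λ + 10 = 0.
Eigenvalues λ = -3 ± i (complex conjugate pair).
For λ=-3+i: an eigenvector is (0,1) - i(-1,-1) = (0 + i, 1 + i).
A real fundamental pair from Re and Im of e^((-3+i)t)v: X_1 = e^(-3t)(cos(t)·(0,1) + sin(t)·(-1,-1)), X_2 = e^(-3t)(sin(t)·(0,1) - cos(t)·(-1,-1)).
General solution: C_1X_1 + C_2X_2.

x_1(t) = -C_1e^(-3t)sin(t) + C_2e^(-3t)cos(t), x_2(t) = -C_1e^(-3t)sin(t) + C_1e^(-3t)cos(t) + C_2e^(-3t)sin(t) + C_2e^(-3t)cos(t)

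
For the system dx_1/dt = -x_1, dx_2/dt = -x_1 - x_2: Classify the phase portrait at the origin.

stable improper node

A = [[-1,0],[-1,-1]]; det(A-λI) = λ^2 + 2λ + 1.
repeated λ = -1 with a single eigenvector.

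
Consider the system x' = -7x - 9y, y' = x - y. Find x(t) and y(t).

Coefficient matrix A = [[-7, -9], [1, -1]].
Characteristic polynomial det(A - λI) = λ^2 + 8λ + 16 = 0.
Single eigenvalue λ = -4 with algebraic multiplicity 2.
Eigenvector v = (-3,1); generalized eigenvector w with (A-λI)w=v is (-2,1).
General solution: e^(-4t)[K_1·v + K_2·(t·v + w)].

x(t) = -3K_1e^(-4t) - 3K_2te^(-4t) - 2K_2e^(-4t), y(t) = K_1e^(-4t) + K_2te^(-4t) + K_2e^(-4t)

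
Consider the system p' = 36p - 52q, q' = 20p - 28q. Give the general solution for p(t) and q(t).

p(t) = -3C_1e^(4t)sin(4t) - 2C_1e^(4t)cos(4t) - 2C_2e^(4t)sin(4t) + 3C_2e^(4t)cos(4t), q(t) = -2C_1e^(4t)sin(4t) - C_1e^(4t)cos(4t) - C_2e^(4t)sin(4t) + 2C_2e^(4t)cos(4t)

Coefficient matrix A = [[36, -52], [20, -28]].
Characteristic polynomial det(A - λI) = λ^2 - 8λ + 32 = 0.
Eigenvalues λ = 4 ± 4i (complex conjugate pair).
For λ=4+4i: an eigenvector is (-2,-1) - i(-3,-2) = (-2 + 3i, -1 + 2i).
A real fundamental pair from Re and Im of e^((4+4i)t)v: X_1 = e^(4t)(cos(4t)·(-2,-1) + sin(4t)·(-3,-2)), X_2 = e^(4t)(sin(4t)·(-2,-1) - cos(4t)·(-3,-2)).
General solution: C_1X_1 + C_2X_2.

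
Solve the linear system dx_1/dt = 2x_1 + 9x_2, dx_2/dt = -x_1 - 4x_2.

x_1(t) = -3C_1e^(-t) - 3C_2te^(-t) - C_2e^(-t), x_2(t) = C_1e^(-t) + C_2te^(-t)

Coefficient matrix A = [[2, 9], [-1, -4]].
Characteristic polynomial det(A - λI) = λ^2 + 2λ + 1 = 0.
Single eigenvalue λ = -1 with algebraic multiplicity 2.
Eigenvector v = (-3,1); generalized eigenvector w with (A-λI)w=v is (-1,0).
General solution: e^(-t)[C_1·v + C_2·(t·v + w)].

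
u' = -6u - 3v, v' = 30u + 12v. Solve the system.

Coefficient matrix A = [[-6, -3], [30, 12]].
Characteristic polynomial det(A - λI) = λ^2 - 6λ + 18 = 0.
Eigenvalues λ = 3 ± 3i (complex conjugate pair).
For λ=3+3i: an eigenvector is (-1,3) - i(0,-1) = (-1, 3 + i).
A real fundamental pair from Re and Im of e^((3+3i)t)v: X_1 = e^(3t)(cos(3t)·(-1,3) + sin(3t)·(0,-1)), X_2 = e^(3t)(sin(3t)·(-1,3) - cos(3t)·(0,-1)).
General solution: C_1X_1 + C_2X_2.

u(t) = -C_1e^(3t)cos(3t) - C_2e^(3t)sin(3t), v(t) = -C_1e^(3t)sin(3t) + 3C_1e^(3t)cos(3t) + 3C_2e^(3t)sin(3t) + C_2e^(3t)cos(3t)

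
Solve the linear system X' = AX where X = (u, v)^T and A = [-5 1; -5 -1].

u(t) = C_1e^(-3t)sin(t) - C_2e^(-3t)cos(t), v(t) = 2C_1e^(-3t)sin(t) + C_1e^(-3t)cos(t) + C_2e^(-3t)sin(t) - 2C_2e^(-3t)cos(t)

Coefficient matrix A = [[-5, 1], [-5, -1]].
Characteristic polynomial det(A - λI) = λ^2 + 6λ + 10 = 0.
Eigenvalues λ = -3 ± i (complex conjugate pair).
For λ=-3+i: an eigenvector is (0,1) - i(1,2) = (0 - i, 1 - 2i).
A real fundamental pair from Re and Im of e^((-3+i)t)v: X_1 = e^(-3t)(cos(t)·(0,1) + sin(t)·(1,2)), X_2 = e^(-3t)(sin(t)·(0,1) - cos(t)·(1,2)).
General solution: C_1X_1 + C_2X_2.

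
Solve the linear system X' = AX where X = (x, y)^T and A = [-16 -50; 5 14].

x(t) = K_1e^(-t)sin(5t) + 3K_1e^(-t)cos(5t) + 3K_2e^(-t)sin(5t) - K_2e^(-t)cos(5t), y(t) = -K_1e^(-t)cos(5t) - K_2e^(-t)sin(5t)

Coefficient matrix A = [[-16, -50], [5, 14]].
Characteristic polynomial det(A - λI) = λ^2 + 2λ + 26 = 0.
Eigenvalues λ = -1 ± 5i (complex conjugate pair).
For λ=-1+5i: an eigenvector is (3,-1) - i(1,0) = (3 - i, -1).
A real fundamental pair from Re and Im of e^((-1+5i)t)v: X_1 = e^(-t)(cos(5t)·(3,-1) + sin(5t)·(1,0)), X_2 = e^(-t)(sin(5t)·(3,-1) - cos(5t)·(1,0)).
General solution: K_1X_1 + K_2X_2.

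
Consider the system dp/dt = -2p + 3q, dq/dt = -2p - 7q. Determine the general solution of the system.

p(t) = C_1e^(-5t) - 3C_2e^(-4t), q(t) = -C_1e^(-5t) + 2C_2e^(-4t)

Coefficient matrix A = [[-2, 3], [-2, -7]].
Characteristic polynomial det(A - λI) = λ^2 + 9λ + 20 = 0.
Eigenvalues λ = -5, -4.
For λ=-5: (A-λI) row 1 is [3, 3], so an eigenvector is (1, -1).
For λ=-4: (A-λI) row 1 is [2, 3], so an eigenvector is (-3, 2).
General solution: C_1e^(-5t)(1,-1) + C_2e^(-4t)(-3,2).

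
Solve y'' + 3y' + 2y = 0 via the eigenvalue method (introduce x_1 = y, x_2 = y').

y(t) = c_1e^(-t) + c_2e^(-2t)

Let x_1 = y, x_2 = y'. Then x_1' = x_2 and x_2' = -2x_1 - 3x_2.
A = [[0,1],[-2,-3]]; det(A-λI) = λ^2 + 3λ + 2.
Eigenvalues λ = -1, -2 with eigenvectors (1,-1), (1,-2).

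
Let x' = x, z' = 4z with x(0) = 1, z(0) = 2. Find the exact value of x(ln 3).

3

A = [[1,0],[0,4]]; eigenvalues λ = 4, 1.
Eigenvectors: (0,-1) for λ=4, (1,0) for λ=1.
From the initial condition, c_1 = -2, c_2 = 1.
x(ln 3) = (-2)(3^4)(0) + (1)(3^1)(1) = 3.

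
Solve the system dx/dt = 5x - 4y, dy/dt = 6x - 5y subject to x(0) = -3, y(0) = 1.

Coefficient matrix A = [[5, -4], [6, -5]].
Characteristic polynomial det(A - λI) = λ^2 - 1 = 0.
Eigenvalues λ = -1, 1.
For λ=-1: (A-λI) row 1 is [6, -4], so an eigenvector is (2, 3).
For λ=1: (A-λI) row 1 is [4, -4], so an eigenvector is (-1, -1).
General solution: c_1e^(-t)(2,3) + c_2e^(t)(-1,-1).
Applying x(0)=-3, y(0)=1 gives c_1=4, c_2=11.

x(t) = -11e^(t) + 8e^(-t), y(t) = -11e^(t) + 12e^(-t)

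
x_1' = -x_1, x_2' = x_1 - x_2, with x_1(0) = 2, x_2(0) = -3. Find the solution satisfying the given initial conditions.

x_1(t) = 2e^(-t), x_2(t) = 2te^(-t) - 3e^(-t)

Coefficient matrix A = [[-1, 0], [1, -1]].
Characteristic polynomial det(A - λI) = λ^2 + 2λ + 1 = 0.
Single eigenvalue λ = -1 with algebraic multiplicity 2.
Eigenvector v = (0,-1); generalized eigenvector w with (A-λI)w=v is (-1,-3).
General solution: e^(-t)[C_1·v + C_2·(t·v + w)].
Applying x_1(0)=2, x_2(0)=-3 gives C_1=9, C_2=-2.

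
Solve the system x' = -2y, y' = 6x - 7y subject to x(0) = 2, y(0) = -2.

x(t) = 12e^(-3t) - 10e^(-4t), y(t) = 18e^(-3t) - 20e^(-4t)

Coefficient matrix A = [[0, -2], [6, -7]].
Characteristic polynomial det(A - λI) = λ^2 + 7λ + 12 = 0.
Eigenvalues λ = -4, -3.
For λ=-4: (A-λI) row 1 is [4, -2], so an eigenvector is (-1, -2).
For λ=-3: (A-λI) row 1 is [3, -2], so an eigenvector is (-2, -3).
General solution: K_1e^(-4t)(-1,-2) + K_2e^(-3t)(-2,-3).
Applying x(0)=2, y(0)=-2 gives K_1=10, K_2=-6.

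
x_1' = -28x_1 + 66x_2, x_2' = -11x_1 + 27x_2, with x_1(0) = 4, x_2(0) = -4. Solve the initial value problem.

x_1(t) = -32e^(5t) + 36e^(-6t), x_2(t) = -16e^(5t) + 12e^(-6t)

Coefficient matrix A = [[-28, 66], [-11, 27]].
Characteristic polynomial det(A - λI) = λ^2 + λ - 30 = 0.
Eigenvalues λ = 5, -6.
For λ=5: (A-λI) row 1 is [-33, 66], so an eigenvector is (-2, -1).
For λ=-6: (A-λI) row 1 is [-22, 66], so an eigenvector is (3, 1).
General solution: K_1e^(5t)(-2,-1) + K_2e^(-6t)(3,1).
Applying x_1(0)=4, x_2(0)=-4 gives K_1=16, K_2=12.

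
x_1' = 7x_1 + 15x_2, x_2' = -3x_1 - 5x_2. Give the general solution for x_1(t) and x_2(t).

Coefficient matrix A = [[7, 15], [-3, -5]].
Characteristic polynomial det(A - λI) = λ^2 - 2λ + 10 = 0.
Eigenvalues λ = 1 ± 3i (complex conjugate pair).
For λ=1+3i: an eigenvector is (-2,1) - i(1,0) = (-2 - i, 1).
A real fundamental pair from Re and Im of e^((1+3i)t)v: X_1 = e^(t)(cos(3t)·(-2,1) + sin(3t)·(1,0)), X_2 = e^(t)(sin(3t)·(-2,1) - cos(3t)·(1,0)).
General solution: K_1X_1 + K_2X_2.

x_1(t) = K_1e^(t)sin(3t) - 2K_1e^(t)cos(3t) - 2K_2e^(t)sin(3t) - K_2e^(t)cos(3t), x_2(t) = K_1e^(t)cos(3t) + K_2e^(t)sin(3t)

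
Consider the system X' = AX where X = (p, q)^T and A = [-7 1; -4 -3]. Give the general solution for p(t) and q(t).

p(t) = -c_1e^(-5t) - c_2te^(-5t) + 2c_2e^(-5t), q(t) = -2c_1e^(-5t) - 2c_2te^(-5t) + 3c_2e^(-5t)

Coefficient matrix A = [[-7, 1], [-4, -3]].
Characteristic polynomial det(A - λI) = λ^2 + 10λ + 25 = 0.
Single eigenvalue λ = -5 with algebraic multiplicity 2.
Eigenvector v = (-1,-2); generalized eigenvector w with (A-λI)w=v is (2,3).
General solution: e^(-5t)[c_1·v + c_2·(t·v + w)].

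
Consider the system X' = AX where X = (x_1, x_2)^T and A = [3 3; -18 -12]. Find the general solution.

Coefficient matrix A = [[3, 3], [-18, -12]].
Characteristic polynomial det(A - λI) = λ^2 + 9λ + 18 = 0.
Eigenvalues λ = -6, -3.
For λ=-6: (A-λI) row 1 is [9, 3], so an eigenvector is (-1, 3).
For λ=-3: (A-λI) row 1 is [6, 3], so an eigenvector is (-1, 2).
General solution: K_1e^(-6t)(-1,3) + K_2e^(-3t)(-1,2).

x_1(t) = -K_1e^(-6t) - K_2e^(-3t), x_2(t) = 3K_1e^(-6t) + 2K_2e^(-3t)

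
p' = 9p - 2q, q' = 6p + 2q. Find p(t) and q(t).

Coefficient matrix A = [[9, -2], [6, 2]].
Characteristic polynomial det(A - λI) = λ^2 - 11λ + 30 = 0.
Eigenvalues λ = 5, 6.
For λ=5: (A-λI) row 1 is [4, -2], so an eigenvector is (-1, -2).
For λ=6: (A-λI) row 1 is [3, -2], so an eigenvector is (2, 3).
General solution: K_1e^(5t)(-1,-2) + K_2e^(6t)(2,3).

p(t) = -K_1e^(5t) + 2K_2e^(6t), q(t) = -2K_1e^(5t) + 3K_2e^(6t)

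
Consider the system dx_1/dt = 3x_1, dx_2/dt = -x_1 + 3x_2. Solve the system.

Coefficient matrix A = [[3, 0], [-1, 3]].
Characteristic polynomial det(A - λI) = λ^2 - 6λ + 9 = 0.
Single eigenvalue λ = 3 with algebraic multiplicity 2.
Eigenvector v = (0,-1); generalized eigenvector w with (A-λI)w=v is (1,-2).
General solution: e^(3t)[K_1·v + K_2·(t·v + w)].

x_1(t) = K_2e^(3t), x_2(t) = -K_1e^(3t) - K_2te^(3t) - 2K_2e^(3t)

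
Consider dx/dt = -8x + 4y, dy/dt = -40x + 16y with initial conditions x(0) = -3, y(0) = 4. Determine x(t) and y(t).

x(t) = 13e^(4t)sin(4t) - 3e^(4t)cos(4t), y(t) = 42e^(4t)sin(4t) + 4e^(4t)cos(4t)

Coefficient matrix A = [[-8, 4], [-40, 16]].
Characteristic polynomial det(A - λI) = λ^2 - 8λ + 32 = 0.
Eigenvalues λ = 4 ± 4i (complex conjugate pair).
For λ=4+4i: an eigenvector is (1,3) - i(0,-1) = (1, 3 + i).
A real fundamental pair from Re and Im of e^((4+4i)t)v: X_1 = e^(4t)(cos(4t)·(1,3) + sin(4t)·(0,-1)), X_2 = e^(4t)(sin(4t)·(1,3) - cos(4t)·(0,-1)).
General solution: c_1X_1 + c_2X_2.
Applying x(0)=-3, y(0)=4 gives c_1=-3, c_2=13.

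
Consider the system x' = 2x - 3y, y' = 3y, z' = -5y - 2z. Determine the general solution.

x(t) = C_1e^(2t) - 3C_2e^(3t), y(t) = C_2e^(3t), z(t) = -C_2e^(3t) + C_3e^(-2t)

Coefficient matrix A = [[2, -3, 0], [0, 3, 0], [0, -5, -2]].
det(A - λI) = 0 gives eigenvalues λ = 2, 3, -2.
For λ=2: eigenvector (1,0,0).
For λ=3: eigenvector (-3,1,-1).
For λ=-2: eigenvector (0,0,1).
General solution: C_1e^(2t)(1,0,0) + C_2e^(3t)(-3,1,-1) + C_3e^(-2t)(0,0,1).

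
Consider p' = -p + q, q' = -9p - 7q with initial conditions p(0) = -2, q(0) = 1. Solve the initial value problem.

Coefficient matrix A = [[-1, 1], [-9, -7]].
Characteristic polynomial det(A - λI) = λ^2 + 8λ + 16 = 0.
Single eigenvalue λ = -4 with algebraic multiplicity 2.
Eigenvector v = (1,-3); generalized eigenvector w with (A-λI)w=v is (1,-2).
General solution: e^(-4t)[c_1·v + c_2·(t·v + w)].
Applying p(0)=-2, q(0)=1 gives c_1=3, c_2=-5.

p(t) = -5te^(-4t) - 2e^(-4t), q(t) = 15te^(-4t) + e^(-4t)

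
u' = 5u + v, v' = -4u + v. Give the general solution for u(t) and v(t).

u(t) = -C_1e^(3t) - C_2te^(3t) + C_2e^(3t), v(t) = 2C_1e^(3t) + 2C_2te^(3t) - 3C_2e^(3t)

Coefficient matrix A = [[5, 1], [-4, 1]].
Characteristic polynomial det(A - λI) = λ^2 - 6λ + 9 = 0.
Single eigenvalue λ = 3 with algebraic multiplicity 2.
Eigenvector v = (-1,2); generalized eigenvector w with (A-λI)w=v is (1,-3).
General solution: e^(3t)[C_1·v + C_2·(t·v + w)].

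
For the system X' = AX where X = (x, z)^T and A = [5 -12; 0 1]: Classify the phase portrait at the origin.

A = [[5,-12],[0,1]]; det(A-λI) = λ^2 - 6λ + 5.
λ = 1, 5: both positive.

unstable node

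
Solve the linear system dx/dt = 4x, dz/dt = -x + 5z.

x(t) = -C_2e^(4t), z(t) = C_1e^(5t) - C_2e^(4t)

Coefficient matrix A = [[4, 0], [-1, 5]].
Characteristic polynomial det(A - λI) = λ^2 - 9λ + 20 = 0.
Eigenvalues λ = 5, 4.
For λ=5: (A-λI) row 1 is [-1, 0], so an eigenvector is (0, 1).
For λ=4: (A-λI) row 2 is [-1, 1], so an eigenvector is (-1, -1).
General solution: C_1e^(5t)(0,1) + C_2e^(4t)(-1,-1).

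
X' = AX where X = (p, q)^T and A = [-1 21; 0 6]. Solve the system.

Coefficient matrix A = [[-1, 21], [0, 6]].
Characteristic polynomial det(A - λI) = λ^2 - 5λ - 6 = 0.
Eigenvalues λ = 6, -1.
For λ=6: (A-λI) row 1 is [-7, 21], so an eigenvector is (3, 1).
For λ=-1: (A-λI) row 1 is [0, 21], so an eigenvector is (1, 0).
General solution: C_1e^(6t)(3,1) + C_2e^(-t)(1,0).

p(t) = 3C_1e^(6t) + C_2e^(-t), q(t) = C_1e^(6t)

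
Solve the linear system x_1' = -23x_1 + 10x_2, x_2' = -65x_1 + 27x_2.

Coefficient matrix A = [[-23, 10], [-65, 27]].
Characteristic polynomial det(A - λI) = λ^2 - 4λ + 29 = 0.
Eigenvalues λ = 2 ± 5i (complex conjugate pair).
For λ=2+5i: an eigenvector is (1,2) - i(-1,-3) = (1 + i, 2 + 3i).
A real fundamental pair from Re and Im of e^((2+5i)t)v: X_1 = e^(2t)(cos(5t)·(1,2) + sin(5t)·(-1,-3)), X_2 = e^(2t)(sin(5t)·(1,2) - cos(5t)·(-1,-3)).
General solution: C_1X_1 + C_2X_2.

x_1(t) = -C_1e^(2t)sin(5t) + C_1e^(2t)cos(5t) + C_2e^(2t)sin(5t) + C_2e^(2t)cos(5t), x_2(t) = -3C_1e^(2t)sin(5t) + 2C_1e^(2t)cos(5t) + 2C_2e^(2t)sin(5t) + 3C_2e^(2t)cos(5t)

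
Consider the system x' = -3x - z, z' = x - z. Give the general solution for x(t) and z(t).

x(t) = c_1e^(-2t) + c_2te^(-2t), z(t) = -c_1e^(-2t) - c_2te^(-2t) - c_2e^(-2t)

Coefficient matrix A = [[-3, -1], [1, -1]].
Characteristic polynomial det(A - λI) = λ^2 + 4λ + 4 = 0.
Single eigenvalue λ = -2 with algebraic multiplicity 2.
Eigenvector v = (1,-1); generalized eigenvector w with (A-λI)w=v is (0,-1).
General solution: e^(-2t)[c_1·v + c_2·(t·v + w)].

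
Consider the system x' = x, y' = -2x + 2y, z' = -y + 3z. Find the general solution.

Coefficient matrix A = [[1, 0, 0], [-2, 2, 0], [0, -1, 3]].
det(A - λI) = 0 gives eigenvalues λ = 1, 2, 3.
For λ=1: eigenvector (1,2,1).
For λ=2: eigenvector (0,1,1).
For λ=3: eigenvector (0,0,1).
General solution: C_1e^(t)(1,2,1) + C_2e^(2t)(0,1,1) + C_3e^(3t)(0,0,1).

x(t) = C_1e^(t), y(t) = 2C_1e^(t) + C_2e^(2t), z(t) = C_1e^(t) + C_2e^(2t) + C_3e^(3t)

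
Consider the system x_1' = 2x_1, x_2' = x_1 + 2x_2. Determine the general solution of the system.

x_1(t) = -C_2e^(2t), x_2(t) = -C_1e^(2t) - C_2te^(2t) + C_2e^(2t)

Coefficient matrix A = [[2, 0], [1, 2]].
Characteristic polynomial det(A - λI) = λ^2 - 4λ + 4 = 0.
Single eigenvalue λ = 2 with algebraic multiplicity 2.
Eigenvector v = (0,-1); generalized eigenvector w with (A-λI)w=v is (-1,1).
General solution: e^(2t)[C_1·v + C_2·(t·v + w)].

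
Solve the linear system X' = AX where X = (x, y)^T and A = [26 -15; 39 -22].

x(t) = c_1e^(2t)sin(3t) + 2c_1e^(2t)cos(3t) + 2c_2e^(2t)sin(3t) - c_2e^(2t)cos(3t), y(t) = 2c_1e^(2t)sin(3t) + 3c_1e^(2t)cos(3t) + 3c_2e^(2t)sin(3t) - 2c_2e^(2t)cos(3t)

Coefficient matrix A = [[26, -15], [39, -22]].
Characteristic polynomial det(A - λI) = λ^2 - 4λ + 13 = 0.
Eigenvalues λ = 2 ± 3i (complex conjugate pair).
For λ=2+3i: an eigenvector is (2,3) - i(1,2) = (2 - i, 3 - 2i).
A real fundamental pair from Re and Im of e^((2+3i)t)v: X_1 = e^(2t)(cos(3t)·(2,3) + sin(3t)·(1,2)), X_2 = e^(2t)(sin(3t)·(2,3) - cos(3t)·(1,2)).
General solution: c_1X_1 + c_2X_2.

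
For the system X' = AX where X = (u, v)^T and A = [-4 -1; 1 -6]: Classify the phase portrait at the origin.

stable improper node

A = [[-4,-1],[1,-6]]; det(A-λI) = λ^2 + 10λ + 25.
repeated λ = -5 with a single eigenvector.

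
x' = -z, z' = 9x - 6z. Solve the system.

Coefficient matrix A = [[0, -1], [9, -6]].
Characteristic polynomial det(A - λI) = λ^2 + 6λ + 9 = 0.
Single eigenvalue λ = -3 with algebraic multiplicity 2.
Eigenvector v = (-1,-3); generalized eigenvector w with (A-λI)w=v is (0,1).
General solution: e^(-3t)[c_1·v + c_2·(t·v + w)].

x(t) = -c_1e^(-3t) - c_2te^(-3t), z(t) = -3c_1e^(-3t) - 3c_2te^(-3t) + c_2e^(-3t)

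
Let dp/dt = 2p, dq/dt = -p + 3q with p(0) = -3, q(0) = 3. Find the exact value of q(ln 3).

135

A = [[2,0],[-1,3]]; eigenvalues λ = 2, 3.
Eigenvectors: (1,1) for λ=2, (0,-1) for λ=3.
From the initial condition, c_1 = -3, c_2 = -6.
q(ln 3) = (-3)(3^2)(1) + (-6)(3^3)(-1) = 135.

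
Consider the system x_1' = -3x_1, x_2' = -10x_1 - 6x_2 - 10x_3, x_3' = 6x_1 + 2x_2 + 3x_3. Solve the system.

x_1(t) = C_1e^(-3t), x_2(t) = 5C_2e^(-2t) - 2C_3e^(-t), x_3(t) = -C_1e^(-3t) - 2C_2e^(-2t) + C_3e^(-t)

Coefficient matrix A = [[-3, 0, 0], [-10, -6, -10], [6, 2, 3]].
det(A - λI) = 0 gives eigenvalues λ = -3, -2, -1.
For λ=-3: eigenvector (1,0,-1).
For λ=-2: eigenvector (0,5,-2).
For λ=-1: eigenvector (0,-2,1).
General solution: C_1e^(-3t)(1,0,-1) + C_2e^(-2t)(0,5,-2) + C_3e^(-t)(0,-2,1).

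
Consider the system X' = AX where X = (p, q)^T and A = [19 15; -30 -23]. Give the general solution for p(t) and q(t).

p(t) = 2K_1e^(-2t)sin(3t) + K_1e^(-2t)cos(3t) + K_2e^(-2t)sin(3t) - 2K_2e^(-2t)cos(3t), q(t) = -3K_1e^(-2t)sin(3t) - K_1e^(-2t)cos(3t) - K_2e^(-2t)sin(3t) + 3K_2e^(-2t)cos(3t)

Coefficient matrix A = [[19, 15], [-30, -23]].
Characteristic polynomial det(A - λI) = λ^2 + 4λ + 13 = 0.
Eigenvalues λ = -2 ± 3i (complex conjugate pair).
For λ=-2+3i: an eigenvector is (1,-1) - i(2,-3) = (1 - 2i, -1 + 3i).
A real fundamental pair from Re and Im of e^((-2+3i)t)v: X_1 = e^(-2t)(cos(3t)·(1,-1) + sin(3t)·(2,-3)), X_2 = e^(-2t)(sin(3t)·(1,-1) - cos(3t)·(2,-3)).
General solution: K_1X_1 + K_2X_2.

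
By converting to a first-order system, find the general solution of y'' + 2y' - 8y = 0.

Let x_1 = y, x_2 = y'. Then x_1' = x_2 and x_2' = 8x_1 - 2x_2.
A = [[0,1],[8,-2]]; det(A-λI) = λ^2 + 2λ - 8.
Eigenvalues λ = 2, -4 with eigenvectors (1,2), (1,-4).

y(t) = c_1e^(2t) + c_2e^(-4t)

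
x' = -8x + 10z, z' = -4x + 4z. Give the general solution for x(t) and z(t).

x(t) = -2C_1e^(-2t)sin(2t) - C_1e^(-2t)cos(2t) - C_2e^(-2t)sin(2t) + 2C_2e^(-2t)cos(2t), z(t) = -C_1e^(-2t)sin(2t) - C_1e^(-2t)cos(2t) - C_2e^(-2t)sin(2t) + C_2e^(-2t)cos(2t)

Coefficient matrix A = [[-8, 10], [-4, 4]].
Characteristic polynomial det(A - λI) = λ^2 + 4λ + 8 = 0.
Eigenvalues λ = -2 ± 2i (complex conjugate pair).
For λ=-2+2i: an eigenvector is (-1,-1) - i(-2,-1) = (-1 + 2i, -1 + i).
A real fundamental pair from Re and Im of e^((-2+2i)t)v: X_1 = e^(-2t)(cos(2t)·(-1,-1) + sin(2t)·(-2,-1)), X_2 = e^(-2t)(sin(2t)·(-1,-1) - cos(2t)·(-2,-1)).
General solution: C_1X_1 + C_2X_2.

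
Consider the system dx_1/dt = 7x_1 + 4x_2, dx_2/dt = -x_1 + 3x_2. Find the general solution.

x_1(t) = 2C_1e^(5t) + 2C_2te^(5t) - 3C_2e^(5t), x_2(t) = -C_1e^(5t) - C_2te^(5t) + 2C_2e^(5t)

Coefficient matrix A = [[7, 4], [-1, 3]].
Characteristic polynomial det(A - λI) = λ^2 - 10λ + 25 = 0.
Single eigenvalue λ = 5 with algebraic multiplicity 2.
Eigenvector v = (2,-1); generalized eigenvector w with (A-λI)w=v is (-3,2).
General solution: e^(5t)[C_1·v + C_2·(t·v + w)].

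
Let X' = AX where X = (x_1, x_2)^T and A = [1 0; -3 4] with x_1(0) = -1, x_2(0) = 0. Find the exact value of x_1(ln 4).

A = [[1,0],[-3,4]]; eigenvalues λ = 4, 1.
Eigenvectors: (0,-1) for λ=4, (1,1) for λ=1.
From the initial condition, c_1 = -1, c_2 = -1.
x_1(ln 4) = (-1)(4^4)(0) + (-1)(4^1)(1) = -4.

-4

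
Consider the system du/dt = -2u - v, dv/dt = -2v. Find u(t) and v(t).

u(t) = K_1e^(-2t) + K_2te^(-2t) + 2K_2e^(-2t), v(t) = -K_2e^(-2t)

Coefficient matrix A = [[-2, -1], [0, -2]].
Characteristic polynomial det(A - λI) = λ^2 + 4λ + 4 = 0.
Single eigenvalue λ = -2 with algebraic multiplicity 2.
Eigenvector v = (1,0); generalized eigenvector w with (A-λI)w=v is (2,-1).
General solution: e^(-2t)[K_1·v + K_2·(t·v + w)].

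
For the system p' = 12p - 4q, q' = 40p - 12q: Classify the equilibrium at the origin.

A = [[12,-4],[40,-12]]; det(A-λI) = λ^2 + 16.
λ = 0 ± 4i: zero real part.

center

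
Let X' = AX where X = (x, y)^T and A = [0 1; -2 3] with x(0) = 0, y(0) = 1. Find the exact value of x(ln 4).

A = [[0,1],[-2,3]]; eigenvalues λ = 1, 2.
Eigenvectors: (-1,-1) for λ=1, (-1,-2) for λ=2.
From the initial condition, c_1 = 1, c_2 = -1.
x(ln 4) = (1)(4^1)(-1) + (-1)(4^2)(-1) = 12.

12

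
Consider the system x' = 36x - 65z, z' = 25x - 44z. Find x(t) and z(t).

Coefficient matrix A = [[36, -65], [25, -44]].
Characteristic polynomial det(A - λI) = λ^2 + 8λ + 41 = 0.
Eigenvalues λ = -4 ± 5i (complex conjugate pair).
For λ=-4+5i: an eigenvector is (-2,-1) - i(-3,-2) = (-2 + 3i, -1 + 2i).
A real fundamental pair from Re and Im of e^((-4+5i)t)v: X_1 = e^(-4t)(cos(5t)·(-2,-1) + sin(5t)·(-3,-2)), X_2 = e^(-4t)(sin(5t)·(-2,-1) - cos(5t)·(-3,-2)).
General solution: K_1X_1 + K_2X_2.

x(t) = -3K_1e^(-4t)sin(5t) - 2K_1e^(-4t)cos(5t) - 2K_2e^(-4t)sin(5t) + 3K_2e^(-4t)cos(5t), z(t) = -2K_1e^(-4t)sin(5t) - K_1e^(-4t)cos(5t) - K_2e^(-4t)sin(5t) + 2K_2e^(-4t)cos(5t)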